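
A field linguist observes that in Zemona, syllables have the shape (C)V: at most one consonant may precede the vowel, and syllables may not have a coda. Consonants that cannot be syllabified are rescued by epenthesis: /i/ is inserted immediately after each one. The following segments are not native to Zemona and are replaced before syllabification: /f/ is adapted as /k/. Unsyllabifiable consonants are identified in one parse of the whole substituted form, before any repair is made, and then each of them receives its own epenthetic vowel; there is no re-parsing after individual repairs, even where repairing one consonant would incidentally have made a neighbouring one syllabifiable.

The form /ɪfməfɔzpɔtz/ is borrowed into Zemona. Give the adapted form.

ɪkiməkɔzipɔtizi

Substitution: /f/ → /k/, giving /ɪkməkɔzpɔtz/.
Syllabifying with onset maximization leaves /k/, /z/, /t/, /z/ stranded (no codas are permitted; onsets are limited to one consonant).
Inserting the epenthetic vowel yields /k/ → /ki/, /z/ → /zi/, /t/ → /ti/, /z/ → /zi/.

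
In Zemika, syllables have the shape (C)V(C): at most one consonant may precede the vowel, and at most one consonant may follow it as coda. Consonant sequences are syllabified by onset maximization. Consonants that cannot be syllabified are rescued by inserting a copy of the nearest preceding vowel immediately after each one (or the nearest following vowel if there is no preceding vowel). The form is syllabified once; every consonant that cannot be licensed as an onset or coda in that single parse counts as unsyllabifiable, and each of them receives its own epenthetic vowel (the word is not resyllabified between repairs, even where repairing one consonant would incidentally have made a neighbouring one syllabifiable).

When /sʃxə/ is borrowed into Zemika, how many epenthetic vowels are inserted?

2

The unsyllabifiable consonants are /s/, /ʃ/; each receives one epenthetic vowel.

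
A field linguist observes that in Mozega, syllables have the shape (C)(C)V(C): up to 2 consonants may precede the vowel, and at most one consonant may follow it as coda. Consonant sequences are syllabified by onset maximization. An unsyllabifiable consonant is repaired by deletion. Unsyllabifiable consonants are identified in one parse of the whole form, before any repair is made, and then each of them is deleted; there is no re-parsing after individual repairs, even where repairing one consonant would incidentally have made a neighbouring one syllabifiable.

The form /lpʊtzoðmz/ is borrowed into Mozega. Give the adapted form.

lpʊtzoð

Syllabifying with onset maximization leaves /m/, /z/ stranded (at most one coda consonant is licensed; onsets may contain at most 2 consonants).
Deletion applies to /m/, /z/.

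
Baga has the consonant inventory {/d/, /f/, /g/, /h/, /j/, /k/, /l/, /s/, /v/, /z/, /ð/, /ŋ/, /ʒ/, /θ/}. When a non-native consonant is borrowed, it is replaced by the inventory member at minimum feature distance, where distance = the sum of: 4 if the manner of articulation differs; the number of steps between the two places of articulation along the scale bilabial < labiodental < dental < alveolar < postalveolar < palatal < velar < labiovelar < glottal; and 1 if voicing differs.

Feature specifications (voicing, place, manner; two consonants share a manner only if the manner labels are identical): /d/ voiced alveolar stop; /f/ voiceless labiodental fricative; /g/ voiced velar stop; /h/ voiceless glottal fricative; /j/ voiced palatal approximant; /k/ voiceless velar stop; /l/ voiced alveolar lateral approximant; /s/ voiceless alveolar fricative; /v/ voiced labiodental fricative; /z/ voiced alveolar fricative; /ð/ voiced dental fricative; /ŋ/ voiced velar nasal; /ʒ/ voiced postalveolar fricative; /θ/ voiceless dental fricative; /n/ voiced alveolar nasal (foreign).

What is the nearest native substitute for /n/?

/ŋ/ is closest: same manner (nasal), place distance 3 (alveolar→velar), same voicing; total 3. Next closest is /d/ at distance 4.

ŋ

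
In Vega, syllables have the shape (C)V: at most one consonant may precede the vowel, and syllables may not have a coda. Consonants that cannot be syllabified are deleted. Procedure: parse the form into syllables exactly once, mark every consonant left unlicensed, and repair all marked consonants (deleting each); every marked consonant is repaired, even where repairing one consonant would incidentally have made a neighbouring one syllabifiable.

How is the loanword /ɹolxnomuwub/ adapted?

ɹonomuwu

The consonants /l/, /x/, /b/ cannot be parsed into a legal (C)V syllable (no codas are permitted; onsets are limited to one consonant).
Deletion applies to /l/, /x/, /b/.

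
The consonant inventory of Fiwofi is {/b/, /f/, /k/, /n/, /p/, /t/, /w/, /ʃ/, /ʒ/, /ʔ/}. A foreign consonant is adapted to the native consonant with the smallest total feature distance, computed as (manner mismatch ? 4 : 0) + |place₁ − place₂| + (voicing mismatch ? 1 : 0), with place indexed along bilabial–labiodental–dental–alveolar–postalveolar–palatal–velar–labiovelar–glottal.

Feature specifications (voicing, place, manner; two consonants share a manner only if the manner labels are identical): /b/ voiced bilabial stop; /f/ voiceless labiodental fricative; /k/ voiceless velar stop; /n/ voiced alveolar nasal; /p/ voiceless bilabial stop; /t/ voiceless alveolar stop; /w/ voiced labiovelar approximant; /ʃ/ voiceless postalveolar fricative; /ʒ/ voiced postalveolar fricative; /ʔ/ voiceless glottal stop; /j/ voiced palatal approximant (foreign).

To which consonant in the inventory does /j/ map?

w

/w/ is closest: same manner (approximant), place distance 2 (palatal→labiovelar), same voicing; total 2. Next closest is /ʒ/ at distance 5.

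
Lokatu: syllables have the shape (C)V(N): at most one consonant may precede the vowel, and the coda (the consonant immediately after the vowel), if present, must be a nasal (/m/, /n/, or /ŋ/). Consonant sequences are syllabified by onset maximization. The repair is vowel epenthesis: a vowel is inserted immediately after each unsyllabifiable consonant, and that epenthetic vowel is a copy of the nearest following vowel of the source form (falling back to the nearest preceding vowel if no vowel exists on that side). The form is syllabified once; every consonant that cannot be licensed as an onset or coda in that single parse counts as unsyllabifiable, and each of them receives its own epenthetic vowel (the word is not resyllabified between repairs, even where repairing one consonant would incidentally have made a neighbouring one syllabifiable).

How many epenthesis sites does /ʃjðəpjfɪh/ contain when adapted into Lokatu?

5

The unsyllabifiable consonants are /ʃ/, /j/, /p/, /j/, /h/; each receives one epenthetic vowel.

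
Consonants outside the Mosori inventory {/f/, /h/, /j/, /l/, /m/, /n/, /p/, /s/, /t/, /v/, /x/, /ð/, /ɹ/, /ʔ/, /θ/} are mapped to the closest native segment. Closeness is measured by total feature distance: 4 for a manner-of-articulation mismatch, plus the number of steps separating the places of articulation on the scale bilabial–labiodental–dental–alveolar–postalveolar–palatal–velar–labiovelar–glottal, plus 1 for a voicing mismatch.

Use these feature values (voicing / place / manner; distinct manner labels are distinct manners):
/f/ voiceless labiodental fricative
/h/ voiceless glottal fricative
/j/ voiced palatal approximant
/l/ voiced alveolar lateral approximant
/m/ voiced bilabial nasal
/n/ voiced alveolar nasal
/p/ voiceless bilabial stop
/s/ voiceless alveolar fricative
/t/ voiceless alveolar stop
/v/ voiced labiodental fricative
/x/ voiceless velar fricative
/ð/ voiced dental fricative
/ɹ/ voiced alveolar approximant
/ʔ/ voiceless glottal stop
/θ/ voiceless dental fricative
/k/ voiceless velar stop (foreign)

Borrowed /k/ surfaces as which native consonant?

/ʔ/ is closest: same manner (stop), place distance 2 (velar→glottal), same voicing; total 2. Next closest is /t/ at distance 3.

ʔ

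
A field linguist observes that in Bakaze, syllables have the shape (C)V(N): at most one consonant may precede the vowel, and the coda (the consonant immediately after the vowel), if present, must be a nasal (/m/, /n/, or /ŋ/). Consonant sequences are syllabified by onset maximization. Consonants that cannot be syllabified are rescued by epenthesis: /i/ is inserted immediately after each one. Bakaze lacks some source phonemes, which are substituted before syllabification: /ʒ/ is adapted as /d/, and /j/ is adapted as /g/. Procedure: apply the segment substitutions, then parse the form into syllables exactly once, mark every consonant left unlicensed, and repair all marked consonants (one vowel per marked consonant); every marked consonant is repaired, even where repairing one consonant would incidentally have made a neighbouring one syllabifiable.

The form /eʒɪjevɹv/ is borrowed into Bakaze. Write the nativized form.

edɪgeviɹivi

Substitution: /ʒ/ → /d/, /j/ → /g/, giving /edɪgevɹv/.
Under (C)V(N), the unsyllabifiable consonants are /v/, /ɹ/, /v/ (only a nasal (/m/, /n/, or /ŋ/) is licensed in coda position; onsets are limited to one consonant).
Inserting the epenthetic vowel yields /v/ → /vi/, /ɹ/ → /ɹi/, /v/ → /vi/.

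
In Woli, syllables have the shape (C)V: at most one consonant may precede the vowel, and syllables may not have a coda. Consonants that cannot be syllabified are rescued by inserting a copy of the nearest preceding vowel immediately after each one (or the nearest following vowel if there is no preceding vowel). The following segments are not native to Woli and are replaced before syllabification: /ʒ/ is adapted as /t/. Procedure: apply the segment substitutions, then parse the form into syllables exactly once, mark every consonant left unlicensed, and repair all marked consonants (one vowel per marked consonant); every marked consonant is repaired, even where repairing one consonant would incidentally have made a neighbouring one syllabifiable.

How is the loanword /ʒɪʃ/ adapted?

tɪʃɪ

Substitution: /ʒ/ → /t/, giving /tɪʃ/.
The consonants /ʃ/ cannot be parsed into a legal (C)V syllable (no codas are permitted; onsets are limited to one consonant).
Each unlicensed consonant becomes the onset of a new syllable: /ʃ/ → /ʃɪ/.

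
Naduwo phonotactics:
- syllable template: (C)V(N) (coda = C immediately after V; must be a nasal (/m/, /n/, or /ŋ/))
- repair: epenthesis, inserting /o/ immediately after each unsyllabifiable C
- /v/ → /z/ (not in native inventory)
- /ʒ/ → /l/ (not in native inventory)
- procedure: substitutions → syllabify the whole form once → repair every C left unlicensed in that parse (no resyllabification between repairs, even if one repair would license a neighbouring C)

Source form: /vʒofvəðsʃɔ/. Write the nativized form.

Substitution: /v/ → /z/, /ʒ/ → /l/, giving /zlofzəðsʃɔ/.
Under (C)V(N), the unsyllabifiable consonants are /z/, /f/, /ð/, /s/ (only a nasal (/m/, /n/, or /ŋ/) is licensed in coda position; onsets are limited to one consonant).
Epenthesis after each stranded consonant: /z/ → /zo/, /f/ → /fo/, /ð/ → /ðo/, /s/ → /so/.

zolofozəðosoʃɔ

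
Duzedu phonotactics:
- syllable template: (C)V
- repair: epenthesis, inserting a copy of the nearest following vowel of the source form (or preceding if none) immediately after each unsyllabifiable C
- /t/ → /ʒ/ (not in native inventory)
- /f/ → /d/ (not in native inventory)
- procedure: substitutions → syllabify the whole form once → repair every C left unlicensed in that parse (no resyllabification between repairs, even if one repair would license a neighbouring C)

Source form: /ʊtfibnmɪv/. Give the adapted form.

ʊʒidibɪnɪmɪvɪ

Substitution: /t/ → /ʒ/, /f/ → /d/, giving /ʊʒdibnmɪv/.
Under (C)V, the unsyllabifiable consonants are /ʒ/, /b/, /n/, /v/ (no codas are permitted; onsets are limited to one consonant).
Each unlicensed consonant becomes the onset of a new syllable: /ʒ/ → /ʒi/, /b/ → /bɪ/, /n/ → /nɪ/, /v/ → /vɪ/.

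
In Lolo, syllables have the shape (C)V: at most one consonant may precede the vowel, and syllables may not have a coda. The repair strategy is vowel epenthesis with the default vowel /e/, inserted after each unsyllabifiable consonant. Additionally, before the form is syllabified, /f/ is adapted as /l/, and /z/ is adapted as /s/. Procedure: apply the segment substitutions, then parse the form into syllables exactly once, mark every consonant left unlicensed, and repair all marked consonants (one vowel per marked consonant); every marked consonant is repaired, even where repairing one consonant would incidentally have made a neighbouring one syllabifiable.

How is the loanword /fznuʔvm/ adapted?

Substitution: /f/ → /l/, /z/ → /s/, giving /lsnuʔvm/.
The consonants /l/, /s/, /ʔ/, /v/, /m/ cannot be parsed into a legal (C)V syllable (no codas are permitted; onsets are limited to one consonant).
Epenthesis after each stranded consonant: /l/ → /le/, /s/ → /se/, /ʔ/ → /ʔe/, /v/ → /ve/, /m/ → /me/.

lesenuʔeveme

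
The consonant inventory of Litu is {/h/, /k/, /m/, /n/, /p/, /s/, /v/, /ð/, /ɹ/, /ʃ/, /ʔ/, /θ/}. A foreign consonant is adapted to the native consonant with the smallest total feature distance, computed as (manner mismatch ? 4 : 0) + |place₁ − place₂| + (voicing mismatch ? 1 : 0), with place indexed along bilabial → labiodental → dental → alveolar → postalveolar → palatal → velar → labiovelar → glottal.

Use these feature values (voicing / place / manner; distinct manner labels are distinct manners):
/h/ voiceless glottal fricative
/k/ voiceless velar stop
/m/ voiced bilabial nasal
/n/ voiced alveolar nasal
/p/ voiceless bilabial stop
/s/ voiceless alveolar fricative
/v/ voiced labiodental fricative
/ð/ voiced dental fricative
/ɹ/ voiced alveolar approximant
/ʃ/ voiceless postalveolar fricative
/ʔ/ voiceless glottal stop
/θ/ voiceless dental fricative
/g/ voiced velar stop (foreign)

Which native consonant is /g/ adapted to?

/k/ is closest: same manner (stop), place distance 0 (velar→velar), voicing differs (+1); total 1. Next closest is /ʔ/ at distance 3.

k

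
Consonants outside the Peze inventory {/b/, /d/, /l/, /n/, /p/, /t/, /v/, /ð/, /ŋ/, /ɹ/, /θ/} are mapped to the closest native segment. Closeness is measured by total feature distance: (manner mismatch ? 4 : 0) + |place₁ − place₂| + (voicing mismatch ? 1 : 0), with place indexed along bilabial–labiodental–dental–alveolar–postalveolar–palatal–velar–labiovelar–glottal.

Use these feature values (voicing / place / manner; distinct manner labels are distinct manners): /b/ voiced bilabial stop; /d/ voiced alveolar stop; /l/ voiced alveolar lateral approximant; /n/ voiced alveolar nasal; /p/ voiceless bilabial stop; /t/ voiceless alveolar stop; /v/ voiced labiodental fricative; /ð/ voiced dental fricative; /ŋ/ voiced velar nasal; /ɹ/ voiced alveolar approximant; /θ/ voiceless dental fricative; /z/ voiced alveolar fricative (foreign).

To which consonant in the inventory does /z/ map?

/ð/ is closest: same manner (fricative), place distance 1 (alveolar→dental), same voicing; total 1. Next closest is /v/ at distance 2.

ð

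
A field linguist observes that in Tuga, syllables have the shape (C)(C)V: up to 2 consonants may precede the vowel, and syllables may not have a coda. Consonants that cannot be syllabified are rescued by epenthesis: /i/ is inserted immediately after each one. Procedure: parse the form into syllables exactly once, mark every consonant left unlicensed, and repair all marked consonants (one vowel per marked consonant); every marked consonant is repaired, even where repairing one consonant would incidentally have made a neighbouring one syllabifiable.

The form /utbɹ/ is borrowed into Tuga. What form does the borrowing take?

utibiɹi

Under (C)(C)V, the unsyllabifiable consonants are /t/, /b/, /ɹ/ (no codas are permitted; onsets may contain at most 2 consonants).
Inserting the epenthetic vowel yields /t/ → /ti/, /b/ → /bi/, /ɹ/ → /ɹi/.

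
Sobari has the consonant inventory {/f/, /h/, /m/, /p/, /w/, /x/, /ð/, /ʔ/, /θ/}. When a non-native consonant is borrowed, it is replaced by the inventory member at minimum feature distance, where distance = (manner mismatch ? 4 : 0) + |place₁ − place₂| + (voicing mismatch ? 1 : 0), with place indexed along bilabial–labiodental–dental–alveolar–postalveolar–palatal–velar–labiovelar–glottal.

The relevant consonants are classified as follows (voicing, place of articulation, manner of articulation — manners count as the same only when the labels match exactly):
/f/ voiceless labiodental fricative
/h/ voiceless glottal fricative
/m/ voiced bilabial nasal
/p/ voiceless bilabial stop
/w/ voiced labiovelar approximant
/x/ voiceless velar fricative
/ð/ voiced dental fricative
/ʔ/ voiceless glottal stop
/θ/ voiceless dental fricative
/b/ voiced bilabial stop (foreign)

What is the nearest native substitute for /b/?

p

/p/ is closest: same manner (stop), place distance 0 (bilabial→bilabial), voicing differs (+1); total 1. Next closest is /m/ at distance 4.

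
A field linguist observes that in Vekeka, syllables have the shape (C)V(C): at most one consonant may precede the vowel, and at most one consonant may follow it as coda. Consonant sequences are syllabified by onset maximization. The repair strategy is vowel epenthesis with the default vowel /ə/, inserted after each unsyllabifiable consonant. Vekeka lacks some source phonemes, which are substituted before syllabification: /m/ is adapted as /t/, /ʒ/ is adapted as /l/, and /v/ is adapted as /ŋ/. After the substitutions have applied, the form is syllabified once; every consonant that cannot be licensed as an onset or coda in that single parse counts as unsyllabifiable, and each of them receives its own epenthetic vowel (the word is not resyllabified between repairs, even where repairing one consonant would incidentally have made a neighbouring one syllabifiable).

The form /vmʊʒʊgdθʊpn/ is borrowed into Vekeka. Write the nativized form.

Substitution: /v/ → /ŋ/, /m/ → /t/, /ʒ/ → /l/, giving /ŋtʊlʊgdθʊpn/.
The consonants /ŋ/, /d/, /n/ cannot be parsed into a legal (C)V(C) syllable (at most one coda consonant is licensed; onsets are limited to one consonant).
Epenthesis after each stranded consonant: /ŋ/ → /ŋə/, /d/ → /də/, /n/ → /nə/.

ŋətʊlʊgdəθʊpnə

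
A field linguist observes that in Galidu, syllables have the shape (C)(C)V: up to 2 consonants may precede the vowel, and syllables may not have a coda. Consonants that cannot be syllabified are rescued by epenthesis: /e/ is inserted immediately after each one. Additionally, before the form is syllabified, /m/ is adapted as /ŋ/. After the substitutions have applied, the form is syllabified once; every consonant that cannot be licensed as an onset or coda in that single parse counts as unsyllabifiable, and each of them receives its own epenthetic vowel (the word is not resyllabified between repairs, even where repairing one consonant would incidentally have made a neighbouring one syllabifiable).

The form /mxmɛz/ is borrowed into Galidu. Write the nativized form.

Substitution: /m/ → /ŋ/, giving /ŋxŋɛz/.
Under (C)(C)V, the unsyllabifiable consonants are /ŋ/, /z/ (no codas are permitted; onsets may contain at most 2 consonants).
Each unlicensed consonant becomes the onset of a new syllable: /ŋ/ → /ŋe/, /z/ → /ze/.

ŋexŋɛze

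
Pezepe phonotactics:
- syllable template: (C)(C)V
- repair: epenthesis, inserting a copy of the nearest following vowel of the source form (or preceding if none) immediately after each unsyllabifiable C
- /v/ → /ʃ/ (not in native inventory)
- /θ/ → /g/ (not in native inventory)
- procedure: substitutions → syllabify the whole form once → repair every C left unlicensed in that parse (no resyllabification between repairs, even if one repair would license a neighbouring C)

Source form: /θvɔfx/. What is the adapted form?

Substitution: /θ/ → /g/, /v/ → /ʃ/, giving /gʃɔfx/.
Under (C)(C)V, the unsyllabifiable consonants are /f/, /x/ (no codas are permitted; onsets may contain at most 2 consonants).
Epenthesis after each stranded consonant: /f/ → /fɔ/, /x/ → /xɔ/.

gʃɔfɔxɔ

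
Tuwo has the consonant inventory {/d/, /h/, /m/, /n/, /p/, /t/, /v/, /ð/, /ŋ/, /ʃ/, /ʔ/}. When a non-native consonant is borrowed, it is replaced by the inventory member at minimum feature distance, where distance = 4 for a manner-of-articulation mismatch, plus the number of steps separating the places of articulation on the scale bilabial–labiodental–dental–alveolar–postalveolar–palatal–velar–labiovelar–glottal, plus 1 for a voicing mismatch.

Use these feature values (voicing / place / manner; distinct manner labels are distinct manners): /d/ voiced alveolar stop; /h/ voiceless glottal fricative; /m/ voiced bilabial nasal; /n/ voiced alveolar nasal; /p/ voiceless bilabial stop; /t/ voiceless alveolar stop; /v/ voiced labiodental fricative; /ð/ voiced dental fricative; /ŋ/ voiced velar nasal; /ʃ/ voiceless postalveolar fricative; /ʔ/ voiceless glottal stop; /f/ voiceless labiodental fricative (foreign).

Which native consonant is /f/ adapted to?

v

/v/ is closest: same manner (fricative), place distance 0 (labiodental→labiodental), voicing differs (+1); total 1. Next closest is /ð/ at distance 2.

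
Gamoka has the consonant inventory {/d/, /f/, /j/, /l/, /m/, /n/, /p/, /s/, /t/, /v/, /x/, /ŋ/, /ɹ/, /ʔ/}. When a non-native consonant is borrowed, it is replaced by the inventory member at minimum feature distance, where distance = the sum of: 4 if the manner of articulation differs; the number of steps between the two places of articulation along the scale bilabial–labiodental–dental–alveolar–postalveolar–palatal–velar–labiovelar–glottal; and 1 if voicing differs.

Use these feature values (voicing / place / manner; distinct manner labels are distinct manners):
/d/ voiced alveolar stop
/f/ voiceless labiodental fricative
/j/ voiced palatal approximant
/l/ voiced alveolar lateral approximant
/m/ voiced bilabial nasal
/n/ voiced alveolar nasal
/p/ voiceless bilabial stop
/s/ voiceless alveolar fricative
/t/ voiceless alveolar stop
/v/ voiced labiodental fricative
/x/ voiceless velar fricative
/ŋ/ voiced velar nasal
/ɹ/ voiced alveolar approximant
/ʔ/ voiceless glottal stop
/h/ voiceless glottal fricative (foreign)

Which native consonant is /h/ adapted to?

x

/x/ is closest: same manner (fricative), place distance 2 (glottal→velar), same voicing; total 2. Next closest is /ʔ/ at distance 4.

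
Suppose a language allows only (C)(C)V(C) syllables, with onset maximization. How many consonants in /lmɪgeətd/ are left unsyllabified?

Under (C)(C)V(C), the unsyllabifiable consonants are /d/ (at most one coda consonant is licensed; onsets may contain at most 2 consonants).

1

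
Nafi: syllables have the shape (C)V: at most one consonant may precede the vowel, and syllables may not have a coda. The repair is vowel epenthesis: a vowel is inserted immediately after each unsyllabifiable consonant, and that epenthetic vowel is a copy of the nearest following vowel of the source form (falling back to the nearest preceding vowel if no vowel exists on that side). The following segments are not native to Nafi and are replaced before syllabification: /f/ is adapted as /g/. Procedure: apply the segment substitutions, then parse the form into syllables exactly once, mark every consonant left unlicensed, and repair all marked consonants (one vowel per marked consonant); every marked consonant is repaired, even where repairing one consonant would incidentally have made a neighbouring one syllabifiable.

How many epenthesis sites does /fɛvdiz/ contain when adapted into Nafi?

2

After substitution the input is /gɛvdiz/.
The unsyllabifiable consonants are /v/, /z/; each receives one epenthetic vowel.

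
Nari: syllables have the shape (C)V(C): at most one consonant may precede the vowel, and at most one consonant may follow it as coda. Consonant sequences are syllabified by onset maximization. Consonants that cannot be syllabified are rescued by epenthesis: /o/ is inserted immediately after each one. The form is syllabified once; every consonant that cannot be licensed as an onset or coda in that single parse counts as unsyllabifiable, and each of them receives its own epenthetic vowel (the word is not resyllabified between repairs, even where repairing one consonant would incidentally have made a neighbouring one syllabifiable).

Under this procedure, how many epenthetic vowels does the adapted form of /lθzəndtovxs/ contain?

The unsyllabifiable consonants are /l/, /θ/, /d/, /x/, /s/; each receives one epenthetic vowel.

5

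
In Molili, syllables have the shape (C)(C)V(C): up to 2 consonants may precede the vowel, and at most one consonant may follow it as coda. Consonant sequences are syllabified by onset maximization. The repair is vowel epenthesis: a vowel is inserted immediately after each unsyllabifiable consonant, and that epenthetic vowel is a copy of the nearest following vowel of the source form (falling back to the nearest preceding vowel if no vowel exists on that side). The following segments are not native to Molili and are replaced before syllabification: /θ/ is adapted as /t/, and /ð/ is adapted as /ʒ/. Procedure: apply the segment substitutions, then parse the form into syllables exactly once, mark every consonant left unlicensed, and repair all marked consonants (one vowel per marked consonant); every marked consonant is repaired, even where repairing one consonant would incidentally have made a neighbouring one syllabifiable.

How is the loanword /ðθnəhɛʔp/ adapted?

Substitution: /ð/ → /ʒ/, /θ/ → /t/, giving /ʒtnəhɛʔp/.
Syllabifying with onset maximization leaves /ʒ/, /p/ stranded (at most one coda consonant is licensed; onsets may contain at most 2 consonants).
Each unlicensed consonant becomes the onset of a new syllable: /ʒ/ → /ʒə/, /p/ → /pɛ/.

ʒətnəhɛʔpɛ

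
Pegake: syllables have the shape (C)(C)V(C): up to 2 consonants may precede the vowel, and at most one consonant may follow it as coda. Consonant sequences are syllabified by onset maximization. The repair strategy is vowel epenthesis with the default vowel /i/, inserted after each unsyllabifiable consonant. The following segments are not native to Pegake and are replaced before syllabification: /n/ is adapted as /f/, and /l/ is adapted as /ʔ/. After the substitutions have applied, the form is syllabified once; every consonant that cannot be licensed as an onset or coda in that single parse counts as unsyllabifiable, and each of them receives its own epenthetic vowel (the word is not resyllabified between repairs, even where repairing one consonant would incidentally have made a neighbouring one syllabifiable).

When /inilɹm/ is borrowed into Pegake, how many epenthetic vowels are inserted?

After substitution the input is /ifiʔɹm/.
The unsyllabifiable consonants are /ɹ/, /m/; each receives one epenthetic vowel.

2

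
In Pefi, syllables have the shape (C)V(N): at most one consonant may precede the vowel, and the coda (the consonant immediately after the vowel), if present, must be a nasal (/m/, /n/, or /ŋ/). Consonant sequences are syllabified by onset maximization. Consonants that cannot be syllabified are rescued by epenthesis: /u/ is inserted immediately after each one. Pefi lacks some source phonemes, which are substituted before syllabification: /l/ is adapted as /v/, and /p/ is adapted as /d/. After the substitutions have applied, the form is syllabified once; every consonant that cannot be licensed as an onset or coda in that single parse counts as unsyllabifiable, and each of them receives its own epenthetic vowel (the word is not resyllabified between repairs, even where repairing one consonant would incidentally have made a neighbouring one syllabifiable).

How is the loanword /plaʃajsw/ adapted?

duvaʃajusuwu

Substitution: /p/ → /d/, /l/ → /v/, giving /dvaʃajsw/.
The consonants /d/, /j/, /s/, /w/ cannot be parsed into a legal (C)V(N) syllable (only a nasal (/m/, /n/, or /ŋ/) is licensed in coda position; onsets are limited to one consonant).
Epenthesis after each stranded consonant: /d/ → /du/, /j/ → /ju/, /s/ → /su/, /w/ → /wu/.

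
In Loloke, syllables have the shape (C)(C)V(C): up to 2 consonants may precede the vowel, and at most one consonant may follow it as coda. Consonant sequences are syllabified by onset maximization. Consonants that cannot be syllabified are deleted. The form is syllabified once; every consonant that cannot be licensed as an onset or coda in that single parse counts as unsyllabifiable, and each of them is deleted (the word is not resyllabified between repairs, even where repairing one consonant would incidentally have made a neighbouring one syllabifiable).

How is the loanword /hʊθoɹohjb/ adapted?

hʊθoɹoh

Syllabifying with onset maximization leaves /j/, /b/ stranded (at most one coda consonant is licensed; onsets may contain at most 2 consonants).
Deleting the stranded consonants removes /j/, /b/.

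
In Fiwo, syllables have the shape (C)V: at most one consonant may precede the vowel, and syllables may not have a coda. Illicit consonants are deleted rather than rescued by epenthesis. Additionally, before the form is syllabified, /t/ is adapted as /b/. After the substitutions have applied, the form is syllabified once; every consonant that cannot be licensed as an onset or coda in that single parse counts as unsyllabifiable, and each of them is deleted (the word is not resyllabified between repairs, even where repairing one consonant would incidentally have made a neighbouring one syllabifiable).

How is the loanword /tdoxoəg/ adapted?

Substitution: /t/ → /b/, giving /bdoxoəg/.
The consonants /b/, /g/ cannot be parsed into a legal (C)V syllable (no codas are permitted; onsets are limited to one consonant).
Each unlicensed consonant is deleted: /b/, /g/.

doxoə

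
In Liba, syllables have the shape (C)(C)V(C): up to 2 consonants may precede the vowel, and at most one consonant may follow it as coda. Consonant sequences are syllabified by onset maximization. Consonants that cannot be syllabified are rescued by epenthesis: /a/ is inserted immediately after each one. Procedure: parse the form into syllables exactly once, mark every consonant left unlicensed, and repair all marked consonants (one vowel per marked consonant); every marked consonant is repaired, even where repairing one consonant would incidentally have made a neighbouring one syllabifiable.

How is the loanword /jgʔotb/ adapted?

Under (C)(C)V(C), the unsyllabifiable consonants are /j/, /b/ (at most one coda consonant is licensed; onsets may contain at most 2 consonants).
Inserting the epenthetic vowel yields /j/ → /ja/, /b/ → /ba/.

jagʔotba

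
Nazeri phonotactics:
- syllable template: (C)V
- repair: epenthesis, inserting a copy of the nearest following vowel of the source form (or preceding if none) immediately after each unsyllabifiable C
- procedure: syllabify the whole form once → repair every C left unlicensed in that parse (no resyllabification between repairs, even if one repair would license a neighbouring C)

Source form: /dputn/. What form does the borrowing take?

Under (C)V, the unsyllabifiable consonants are /d/, /t/, /n/ (no codas are permitted; onsets are limited to one consonant).
Epenthesis after each stranded consonant: /d/ → /du/, /t/ → /tu/, /n/ → /nu/.

duputunu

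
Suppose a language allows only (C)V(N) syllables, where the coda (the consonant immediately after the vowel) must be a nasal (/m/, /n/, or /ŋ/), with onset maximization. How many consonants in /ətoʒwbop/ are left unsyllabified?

Syllabifying with onset maximization leaves /ʒ/, /w/, /p/ stranded (only a nasal (/m/, /n/, or /ŋ/) is licensed in coda position; onsets are limited to one consonant).

3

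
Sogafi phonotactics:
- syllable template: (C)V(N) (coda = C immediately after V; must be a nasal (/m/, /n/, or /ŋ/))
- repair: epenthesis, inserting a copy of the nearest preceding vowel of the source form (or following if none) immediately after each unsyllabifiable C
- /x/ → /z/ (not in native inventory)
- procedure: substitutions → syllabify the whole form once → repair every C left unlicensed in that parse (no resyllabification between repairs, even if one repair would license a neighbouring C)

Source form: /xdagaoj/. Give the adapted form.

zadagaojo

Substitution: /x/ → /z/, giving /zdagaoj/.
The consonants /z/, /j/ cannot be parsed into a legal (C)V(N) syllable (only a nasal (/m/, /n/, or /ŋ/) is licensed in coda position; onsets are limited to one consonant).
Inserting the epenthetic vowel yields /z/ → /za/, /j/ → /jo/.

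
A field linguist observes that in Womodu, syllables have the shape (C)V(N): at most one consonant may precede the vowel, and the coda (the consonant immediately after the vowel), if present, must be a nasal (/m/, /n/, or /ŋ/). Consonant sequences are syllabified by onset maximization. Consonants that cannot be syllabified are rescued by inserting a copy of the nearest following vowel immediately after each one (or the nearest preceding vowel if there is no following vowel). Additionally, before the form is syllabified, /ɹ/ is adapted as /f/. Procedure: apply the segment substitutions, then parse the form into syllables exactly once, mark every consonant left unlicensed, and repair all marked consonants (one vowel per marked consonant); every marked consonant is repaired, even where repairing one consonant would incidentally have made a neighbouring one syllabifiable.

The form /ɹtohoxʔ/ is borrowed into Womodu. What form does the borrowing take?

fotohoxoʔo

Substitution: /ɹ/ → /f/, giving /ftohoxʔ/.
Syllabifying with onset maximization leaves /f/, /x/, /ʔ/ stranded (only a nasal (/m/, /n/, or /ŋ/) is licensed in coda position; onsets are limited to one consonant).
Each unlicensed consonant becomes the onset of a new syllable: /f/ → /fo/, /x/ → /xo/, /ʔ/ → /ʔo/.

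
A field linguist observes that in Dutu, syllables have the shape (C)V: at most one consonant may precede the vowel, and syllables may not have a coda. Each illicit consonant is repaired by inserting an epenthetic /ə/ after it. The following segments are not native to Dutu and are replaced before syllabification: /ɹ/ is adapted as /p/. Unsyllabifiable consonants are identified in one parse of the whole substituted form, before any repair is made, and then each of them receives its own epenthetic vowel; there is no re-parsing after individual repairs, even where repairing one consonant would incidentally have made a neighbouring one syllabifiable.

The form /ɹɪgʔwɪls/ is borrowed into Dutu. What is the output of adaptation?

Substitution: /ɹ/ → /p/, giving /pɪgʔwɪls/.
Syllabifying with onset maximization leaves /g/, /ʔ/, /l/, /s/ stranded (no codas are permitted; onsets are limited to one consonant).
Inserting the epenthetic vowel yields /g/ → /gə/, /ʔ/ → /ʔə/, /l/ → /lə/, /s/ → /sə/.

pɪgəʔəwɪləsə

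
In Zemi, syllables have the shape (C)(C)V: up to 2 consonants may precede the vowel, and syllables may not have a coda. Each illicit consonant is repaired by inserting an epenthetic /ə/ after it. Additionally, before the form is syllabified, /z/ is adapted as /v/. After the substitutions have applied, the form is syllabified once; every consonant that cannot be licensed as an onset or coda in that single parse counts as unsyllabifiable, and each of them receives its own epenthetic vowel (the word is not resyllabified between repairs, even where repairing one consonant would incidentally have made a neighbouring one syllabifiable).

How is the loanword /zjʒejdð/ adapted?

Substitution: /z/ → /v/, giving /vjʒejdð/.
The consonants /v/, /j/, /d/, /ð/ cannot be parsed into a legal (C)(C)V syllable (no codas are permitted; onsets may contain at most 2 consonants).
Each unlicensed consonant becomes the onset of a new syllable: /v/ → /və/, /j/ → /jə/, /d/ → /də/, /ð/ → /ðə/.

vəjʒejədəðə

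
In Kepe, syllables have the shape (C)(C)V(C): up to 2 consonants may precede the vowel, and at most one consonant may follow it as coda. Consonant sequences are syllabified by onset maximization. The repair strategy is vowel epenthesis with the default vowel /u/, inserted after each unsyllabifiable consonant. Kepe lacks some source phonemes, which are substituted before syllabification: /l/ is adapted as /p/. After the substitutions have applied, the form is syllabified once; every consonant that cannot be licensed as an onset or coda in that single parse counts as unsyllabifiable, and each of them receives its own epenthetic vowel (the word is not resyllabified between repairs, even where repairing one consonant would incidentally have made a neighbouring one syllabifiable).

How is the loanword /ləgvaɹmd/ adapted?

pəgvaɹmudu

Substitution: /l/ → /p/, giving /pəgvaɹmd/.
The consonants /m/, /d/ cannot be parsed into a legal (C)(C)V(C) syllable (at most one coda consonant is licensed; onsets may contain at most 2 consonants).
Epenthesis after each stranded consonant: /m/ → /mu/, /d/ → /du/.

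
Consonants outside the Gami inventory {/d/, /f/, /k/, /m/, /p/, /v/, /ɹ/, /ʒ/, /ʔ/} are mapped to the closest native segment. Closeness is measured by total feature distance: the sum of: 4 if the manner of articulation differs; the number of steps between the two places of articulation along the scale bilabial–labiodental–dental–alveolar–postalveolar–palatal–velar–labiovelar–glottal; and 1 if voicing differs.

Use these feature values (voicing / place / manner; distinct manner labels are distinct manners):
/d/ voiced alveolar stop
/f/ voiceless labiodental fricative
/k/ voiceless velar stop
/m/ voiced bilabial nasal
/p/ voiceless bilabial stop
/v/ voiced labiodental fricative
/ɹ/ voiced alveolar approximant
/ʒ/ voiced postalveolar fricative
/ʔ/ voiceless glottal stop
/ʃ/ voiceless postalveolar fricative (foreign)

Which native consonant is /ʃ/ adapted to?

ʒ

/ʒ/ is closest: same manner (fricative), place distance 0 (postalveolar→postalveolar), voicing differs (+1); total 1. Next closest is /f/ at distance 3.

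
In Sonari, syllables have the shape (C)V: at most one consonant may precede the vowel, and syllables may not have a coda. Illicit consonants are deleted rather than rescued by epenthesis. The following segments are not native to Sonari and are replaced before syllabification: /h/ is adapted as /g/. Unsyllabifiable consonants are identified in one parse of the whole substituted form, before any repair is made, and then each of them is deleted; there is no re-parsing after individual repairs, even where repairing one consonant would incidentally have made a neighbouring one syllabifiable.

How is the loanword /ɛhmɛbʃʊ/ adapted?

ɛmɛʃʊ

Substitution: /h/ → /g/, giving /ɛgmɛbʃʊ/.
Syllabifying with onset maximization leaves /g/, /b/ stranded (no codas are permitted; onsets are limited to one consonant).
Deleting the stranded consonants removes /g/, /b/.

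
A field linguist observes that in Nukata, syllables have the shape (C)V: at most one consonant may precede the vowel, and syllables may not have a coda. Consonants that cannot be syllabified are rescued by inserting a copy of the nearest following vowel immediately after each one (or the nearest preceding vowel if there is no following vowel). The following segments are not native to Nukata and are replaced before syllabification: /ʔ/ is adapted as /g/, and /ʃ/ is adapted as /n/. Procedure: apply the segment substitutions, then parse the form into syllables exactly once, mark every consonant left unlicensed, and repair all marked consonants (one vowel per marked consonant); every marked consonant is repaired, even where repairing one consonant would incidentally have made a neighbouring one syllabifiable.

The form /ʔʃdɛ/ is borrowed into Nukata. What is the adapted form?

Substitution: /ʔ/ → /g/, /ʃ/ → /n/, giving /gndɛ/.
Under (C)V, the unsyllabifiable consonants are /g/, /n/ (no codas are permitted; onsets are limited to one consonant).
Each unlicensed consonant becomes the onset of a new syllable: /g/ → /gɛ/, /n/ → /nɛ/.

gɛnɛdɛ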